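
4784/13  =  368 =368.00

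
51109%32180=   18929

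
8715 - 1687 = 7028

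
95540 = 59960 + 35580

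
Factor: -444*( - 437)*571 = 2^2*3^1 * 19^1*23^1 * 37^1*571^1 = 110789988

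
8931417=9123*979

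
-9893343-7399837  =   - 17293180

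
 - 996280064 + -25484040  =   - 1021764104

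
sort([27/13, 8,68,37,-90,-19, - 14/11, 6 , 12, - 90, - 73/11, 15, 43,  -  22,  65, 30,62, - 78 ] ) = [ - 90,-90, - 78, - 22, - 19, - 73/11, - 14/11,  27/13,6,8,12, 15,30,37,43,62,65, 68]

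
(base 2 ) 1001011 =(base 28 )2J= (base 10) 75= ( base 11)69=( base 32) 2B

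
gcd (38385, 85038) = 3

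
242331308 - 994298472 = -751967164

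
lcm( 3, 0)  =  0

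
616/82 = 7  +  21/41 = 7.51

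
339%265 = 74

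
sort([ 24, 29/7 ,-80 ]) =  [ - 80 , 29/7 , 24] 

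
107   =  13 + 94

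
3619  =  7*517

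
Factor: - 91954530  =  -2^1*3^2  *  5^1 *17^1 *60101^1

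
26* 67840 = 1763840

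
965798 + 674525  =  1640323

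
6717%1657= 89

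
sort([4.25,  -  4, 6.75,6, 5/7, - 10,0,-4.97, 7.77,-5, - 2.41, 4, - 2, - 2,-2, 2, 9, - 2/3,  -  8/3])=[-10,  -  5 , - 4.97 ,  -  4, - 8/3, - 2.41 , -2, - 2, - 2, - 2/3, 0,5/7,  2, 4, 4.25, 6 , 6.75, 7.77,9 ]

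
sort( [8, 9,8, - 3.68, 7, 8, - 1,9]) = [ - 3.68,- 1, 7,8,8,8, 9,9 ]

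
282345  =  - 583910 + 866255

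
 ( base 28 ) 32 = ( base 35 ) 2G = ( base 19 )4A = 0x56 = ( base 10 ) 86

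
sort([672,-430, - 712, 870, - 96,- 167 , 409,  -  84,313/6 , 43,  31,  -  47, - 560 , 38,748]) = [ - 712, - 560,-430,- 167, -96,  -  84, - 47, 31 , 38, 43  ,  313/6, 409,672,748 , 870] 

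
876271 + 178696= 1054967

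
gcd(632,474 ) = 158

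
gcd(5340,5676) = 12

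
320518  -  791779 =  - 471261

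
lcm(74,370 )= 370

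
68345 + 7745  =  76090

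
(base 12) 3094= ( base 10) 5296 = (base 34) 4JQ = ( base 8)12260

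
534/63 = 8  +  10/21 = 8.48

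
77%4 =1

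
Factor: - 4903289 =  - 4903289^1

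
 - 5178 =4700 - 9878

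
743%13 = 2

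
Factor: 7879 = 7879^1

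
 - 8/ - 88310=4/44155 = 0.00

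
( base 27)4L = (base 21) 63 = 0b10000001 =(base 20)69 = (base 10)129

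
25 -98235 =- 98210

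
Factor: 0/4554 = 0=0^1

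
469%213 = 43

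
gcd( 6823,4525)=1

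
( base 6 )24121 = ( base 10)3505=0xdb1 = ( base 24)621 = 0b110110110001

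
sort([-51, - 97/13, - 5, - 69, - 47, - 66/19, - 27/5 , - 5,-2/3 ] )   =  [ - 69,  -  51, - 47, - 97/13, - 27/5, - 5,-5,- 66/19,-2/3 ]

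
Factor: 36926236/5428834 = 18463118/2714417 = 2^1*503^1*811^ ( - 1)*3347^( - 1)*18353^1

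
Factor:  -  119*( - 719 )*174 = 2^1*3^1*7^1*17^1*29^1 *719^1 = 14887614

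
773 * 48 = 37104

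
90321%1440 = 1041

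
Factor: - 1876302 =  - 2^1 * 3^2*104239^1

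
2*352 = 704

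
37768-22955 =14813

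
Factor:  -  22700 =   -  2^2 * 5^2*227^1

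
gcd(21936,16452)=5484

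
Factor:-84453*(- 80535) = 3^2*5^1*7^1*13^1 * 59^1*28151^1 = 6801422355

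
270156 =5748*47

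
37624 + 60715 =98339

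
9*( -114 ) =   -  1026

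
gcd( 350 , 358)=2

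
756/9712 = 189/2428 = 0.08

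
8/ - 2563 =- 8/2563  =  - 0.00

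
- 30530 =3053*( - 10 )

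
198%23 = 14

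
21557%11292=10265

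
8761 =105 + 8656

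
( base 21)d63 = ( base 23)B1K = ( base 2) 1011011100110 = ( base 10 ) 5862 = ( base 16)16E6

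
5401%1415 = 1156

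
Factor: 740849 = 740849^1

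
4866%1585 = 111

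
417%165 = 87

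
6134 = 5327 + 807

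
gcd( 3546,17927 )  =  197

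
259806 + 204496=464302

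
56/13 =4+ 4/13 = 4.31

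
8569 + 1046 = 9615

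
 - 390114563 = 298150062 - 688264625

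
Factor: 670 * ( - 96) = - 64320 = -2^6 * 3^1*5^1*67^1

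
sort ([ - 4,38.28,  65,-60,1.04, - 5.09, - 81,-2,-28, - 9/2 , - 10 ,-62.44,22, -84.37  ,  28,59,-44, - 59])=[ - 84.37 , - 81,  -  62.44, - 60, - 59, - 44, - 28 ,-10, - 5.09, - 9/2, - 4, - 2,1.04,  22 , 28 , 38.28,59, 65]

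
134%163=134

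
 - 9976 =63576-73552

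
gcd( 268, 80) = 4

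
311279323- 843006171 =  - 531726848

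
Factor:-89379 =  - 3^2*9931^1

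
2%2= 0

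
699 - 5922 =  - 5223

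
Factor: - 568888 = - 2^3*17^1*47^1*89^1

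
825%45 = 15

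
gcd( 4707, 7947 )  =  9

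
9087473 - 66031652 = -56944179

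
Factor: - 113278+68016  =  -2^1* 7^1*53^1*61^1=- 45262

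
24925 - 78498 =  - 53573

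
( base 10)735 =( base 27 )106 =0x2DF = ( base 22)1b9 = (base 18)24F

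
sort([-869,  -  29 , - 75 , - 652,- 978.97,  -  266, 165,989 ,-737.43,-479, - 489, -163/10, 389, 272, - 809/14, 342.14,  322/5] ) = [  -  978.97, - 869, - 737.43,  -  652,-489,-479,  -  266,-75, - 809/14, - 29 , - 163/10, 322/5,  165  ,  272,342.14, 389, 989 ]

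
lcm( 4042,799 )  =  68714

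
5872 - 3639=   2233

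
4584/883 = 4584/883 = 5.19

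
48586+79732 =128318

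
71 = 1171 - 1100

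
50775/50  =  1015 + 1/2 = 1015.50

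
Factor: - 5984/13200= - 2^1 * 3^( -1 )* 5^(- 2 )*17^1 = - 34/75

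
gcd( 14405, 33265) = 5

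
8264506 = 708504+7556002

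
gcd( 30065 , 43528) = 1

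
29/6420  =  29/6420 = 0.00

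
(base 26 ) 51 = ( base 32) 43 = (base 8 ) 203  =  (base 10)131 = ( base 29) 4f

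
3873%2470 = 1403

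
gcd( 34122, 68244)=34122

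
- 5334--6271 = 937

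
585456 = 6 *97576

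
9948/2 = 4974 = 4974.00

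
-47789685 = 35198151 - 82987836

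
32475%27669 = 4806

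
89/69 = 89/69 = 1.29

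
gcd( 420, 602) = 14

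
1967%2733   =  1967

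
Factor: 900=2^2*3^2*5^2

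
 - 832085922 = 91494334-923580256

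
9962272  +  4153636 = 14115908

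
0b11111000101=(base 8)3705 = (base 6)13113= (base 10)1989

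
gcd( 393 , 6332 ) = 1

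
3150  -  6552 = -3402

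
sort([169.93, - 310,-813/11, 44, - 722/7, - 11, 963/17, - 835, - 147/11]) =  [ - 835, - 310, - 722/7, - 813/11,-147/11, - 11, 44, 963/17, 169.93]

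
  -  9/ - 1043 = 9/1043= 0.01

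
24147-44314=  -20167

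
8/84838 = 4/42419 = 0.00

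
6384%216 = 120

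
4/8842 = 2/4421=0.00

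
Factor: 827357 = 37^1*59^1*379^1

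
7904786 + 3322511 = 11227297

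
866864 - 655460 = 211404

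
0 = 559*0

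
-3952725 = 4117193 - 8069918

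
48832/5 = 9766+2/5  =  9766.40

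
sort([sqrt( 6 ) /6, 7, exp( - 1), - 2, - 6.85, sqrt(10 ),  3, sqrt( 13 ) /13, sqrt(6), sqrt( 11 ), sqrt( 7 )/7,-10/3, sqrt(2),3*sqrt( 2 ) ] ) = [ -6.85, - 10/3, - 2, sqrt( 13)/13, exp(-1),sqrt( 7 )/7,sqrt(6 )/6, sqrt( 2 ), sqrt( 6 ),3, sqrt( 10 ),sqrt( 11),  3*sqrt(2), 7 ]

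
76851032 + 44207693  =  121058725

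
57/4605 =19/1535 = 0.01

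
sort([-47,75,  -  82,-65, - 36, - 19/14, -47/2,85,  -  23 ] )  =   [ - 82, - 65, - 47, - 36,-47/2,  -  23,-19/14, 75 , 85]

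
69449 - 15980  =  53469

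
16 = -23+39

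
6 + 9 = 15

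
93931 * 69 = 6481239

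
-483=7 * ( - 69)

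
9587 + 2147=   11734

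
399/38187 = 133/12729 = 0.01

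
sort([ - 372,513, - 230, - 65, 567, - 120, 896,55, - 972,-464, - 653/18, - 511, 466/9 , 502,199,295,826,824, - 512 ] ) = [ - 972, - 512,-511, - 464, - 372 , - 230 , - 120, - 65, - 653/18,466/9,55, 199,295, 502 , 513,  567,  824,826,896 ]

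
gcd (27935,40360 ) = 5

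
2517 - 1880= 637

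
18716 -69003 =-50287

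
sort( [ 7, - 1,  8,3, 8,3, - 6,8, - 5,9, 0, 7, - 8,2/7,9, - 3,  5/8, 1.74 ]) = [ - 8, - 6,-5, - 3,  -  1, 0, 2/7,5/8, 1.74 , 3,3,7,  7, 8  ,  8, 8, 9,9]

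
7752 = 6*1292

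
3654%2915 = 739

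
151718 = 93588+58130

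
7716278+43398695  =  51114973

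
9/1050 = 3/350 = 0.01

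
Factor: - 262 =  - 2^1*131^1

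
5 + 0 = 5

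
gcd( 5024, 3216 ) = 16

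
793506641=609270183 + 184236458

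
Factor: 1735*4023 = 6979905 = 3^3*5^1*149^1*347^1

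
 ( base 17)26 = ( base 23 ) 1h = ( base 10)40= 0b101000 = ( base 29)1b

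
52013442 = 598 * 86979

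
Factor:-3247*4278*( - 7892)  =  2^3*3^1*17^1 *23^1*31^1*191^1*1973^1 = 109625136072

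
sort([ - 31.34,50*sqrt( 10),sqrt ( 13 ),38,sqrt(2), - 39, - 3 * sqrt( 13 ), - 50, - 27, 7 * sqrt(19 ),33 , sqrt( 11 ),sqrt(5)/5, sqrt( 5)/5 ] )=[ - 50, - 39,-31.34, - 27,- 3*sqrt( 13), sqrt( 5)/5,sqrt (5 )/5,sqrt( 2)  ,  sqrt( 11), sqrt(13 ), 7*sqrt( 19),33 , 38, 50  *  sqrt( 10 ) ]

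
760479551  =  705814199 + 54665352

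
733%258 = 217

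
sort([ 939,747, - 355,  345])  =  [ - 355 , 345, 747, 939]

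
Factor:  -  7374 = - 2^1*3^1*1229^1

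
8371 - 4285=4086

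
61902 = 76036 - 14134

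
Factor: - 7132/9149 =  - 2^2*7^( - 1)*1307^( - 1) * 1783^1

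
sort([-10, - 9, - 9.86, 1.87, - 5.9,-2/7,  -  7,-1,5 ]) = [ - 10,-9.86, - 9,  -  7, - 5.9,-1, - 2/7 , 1.87 , 5 ] 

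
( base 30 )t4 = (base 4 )31222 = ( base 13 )523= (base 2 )1101101010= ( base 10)874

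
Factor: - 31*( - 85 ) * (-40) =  - 2^3*5^2*17^1*31^1 = - 105400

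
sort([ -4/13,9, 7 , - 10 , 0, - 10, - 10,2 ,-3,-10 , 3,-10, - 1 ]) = [  -  10 ,-10, - 10, - 10,-10,  -  3,-1, - 4/13, 0,  2 , 3, 7 , 9]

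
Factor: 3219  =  3^1* 29^1* 37^1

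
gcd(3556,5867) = 1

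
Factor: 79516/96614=2^1*7^ ( - 1)* 67^ (  -  1 ) * 193^1 = 386/469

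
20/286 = 10/143=0.07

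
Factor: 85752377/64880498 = 2^ (-1 )*19^1*5347^( - 1 )*6067^( - 1 )*4513283^1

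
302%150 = 2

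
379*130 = 49270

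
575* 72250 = 41543750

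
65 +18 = 83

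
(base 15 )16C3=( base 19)DB6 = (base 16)132c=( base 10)4908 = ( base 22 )a32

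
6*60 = 360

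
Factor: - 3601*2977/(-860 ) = 10720177/860 = 2^(-2)*5^( -1) * 13^2*43^( - 1)*229^1*277^1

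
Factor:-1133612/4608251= - 2^2 * 283403^1*4608251^(-1)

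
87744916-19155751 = 68589165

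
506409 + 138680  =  645089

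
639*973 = 621747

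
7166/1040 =3583/520=6.89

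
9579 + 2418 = 11997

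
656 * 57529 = 37739024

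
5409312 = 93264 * 58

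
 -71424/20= -17856/5 = - 3571.20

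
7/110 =7/110 = 0.06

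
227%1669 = 227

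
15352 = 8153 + 7199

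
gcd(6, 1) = 1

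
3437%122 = 21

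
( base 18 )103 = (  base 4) 11013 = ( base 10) 327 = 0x147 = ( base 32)a7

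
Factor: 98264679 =3^1*67^1*488879^1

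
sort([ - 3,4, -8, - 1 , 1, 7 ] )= [ - 8, - 3, - 1,  1,  4, 7]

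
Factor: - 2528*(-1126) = 2846528 = 2^6*79^1*563^1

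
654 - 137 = 517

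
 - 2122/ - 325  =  6 + 172/325 = 6.53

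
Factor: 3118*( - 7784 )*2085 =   -  50604017520  =  - 2^4*3^1*5^1* 7^1*139^2*1559^1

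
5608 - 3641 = 1967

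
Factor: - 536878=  - 2^1 * 268439^1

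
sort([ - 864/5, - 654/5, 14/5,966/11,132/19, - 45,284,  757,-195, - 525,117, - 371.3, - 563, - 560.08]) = [ - 563, - 560.08, - 525,-371.3, - 195,  -  864/5, - 654/5,  -  45, 14/5, 132/19,966/11, 117,284, 757]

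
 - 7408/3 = - 7408/3= - 2469.33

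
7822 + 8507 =16329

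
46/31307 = 46/31307 = 0.00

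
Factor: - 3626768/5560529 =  - 2^4*13^(  -  1 )*83^1*2731^1*427733^ ( - 1 ) 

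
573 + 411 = 984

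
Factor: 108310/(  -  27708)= - 2^( - 1)*3^ ( - 1 )*5^1*2309^( -1) * 10831^1= -54155/13854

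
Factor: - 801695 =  - 5^1* 109^1*1471^1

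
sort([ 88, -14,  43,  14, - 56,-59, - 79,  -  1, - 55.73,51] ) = [-79, - 59,-56, - 55.73,  -  14,-1,14,43,  51, 88 ]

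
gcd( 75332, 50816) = 4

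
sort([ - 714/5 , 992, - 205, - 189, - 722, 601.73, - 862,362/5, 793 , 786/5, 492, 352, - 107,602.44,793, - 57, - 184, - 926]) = [ - 926, - 862, - 722, - 205,  -  189, - 184,-714/5, -107,  -  57, 362/5,786/5,352, 492,  601.73,602.44, 793 , 793, 992 ]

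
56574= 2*28287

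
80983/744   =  80983/744 = 108.85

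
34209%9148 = 6765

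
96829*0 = 0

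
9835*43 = 422905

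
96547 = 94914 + 1633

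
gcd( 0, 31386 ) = 31386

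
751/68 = 751/68 = 11.04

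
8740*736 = 6432640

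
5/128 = 5/128 = 0.04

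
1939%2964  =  1939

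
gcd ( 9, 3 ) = 3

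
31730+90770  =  122500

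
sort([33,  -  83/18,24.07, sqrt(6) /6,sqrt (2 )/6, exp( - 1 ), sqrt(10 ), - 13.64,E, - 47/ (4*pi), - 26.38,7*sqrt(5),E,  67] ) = [ - 26.38,-13.64 , - 83/18,-47/(4*pi), sqrt ( 2 ) /6,  exp( - 1), sqrt( 6)/6,E, E, sqrt(10 ), 7*  sqrt( 5) , 24.07, 33, 67 ] 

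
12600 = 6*2100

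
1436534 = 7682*187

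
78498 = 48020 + 30478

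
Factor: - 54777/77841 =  - 3^( - 3 )*19^1= - 19/27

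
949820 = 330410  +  619410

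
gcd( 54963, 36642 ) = 18321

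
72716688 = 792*91814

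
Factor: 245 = 5^1* 7^2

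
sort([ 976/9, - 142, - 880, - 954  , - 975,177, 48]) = [ - 975,- 954,-880, - 142, 48,976/9,177 ] 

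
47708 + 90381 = 138089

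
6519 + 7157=13676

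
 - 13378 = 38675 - 52053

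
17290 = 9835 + 7455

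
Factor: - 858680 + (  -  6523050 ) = -7381730 =- 2^1*5^1* 738173^1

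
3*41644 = 124932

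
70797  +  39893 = 110690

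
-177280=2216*( - 80)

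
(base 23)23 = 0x31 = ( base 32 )1H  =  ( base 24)21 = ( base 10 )49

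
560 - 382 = 178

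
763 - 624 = 139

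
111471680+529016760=640488440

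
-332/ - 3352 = 83/838=0.10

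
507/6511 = 507/6511 = 0.08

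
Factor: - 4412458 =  - 2^1*23^1*95923^1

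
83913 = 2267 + 81646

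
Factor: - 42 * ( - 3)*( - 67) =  - 2^1 * 3^2 * 7^1 * 67^1  =  -  8442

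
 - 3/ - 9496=3/9496 = 0.00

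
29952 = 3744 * 8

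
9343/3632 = 9343/3632 = 2.57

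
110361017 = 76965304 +33395713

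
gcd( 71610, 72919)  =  77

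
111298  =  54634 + 56664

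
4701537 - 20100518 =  -15398981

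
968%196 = 184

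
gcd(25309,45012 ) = 1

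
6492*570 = 3700440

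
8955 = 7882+1073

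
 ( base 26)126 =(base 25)149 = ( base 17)293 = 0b1011011110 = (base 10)734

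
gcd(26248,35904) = 136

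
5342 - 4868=474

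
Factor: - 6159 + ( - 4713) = - 10872= -2^3*3^2 *151^1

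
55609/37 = 55609/37= 1502.95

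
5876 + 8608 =14484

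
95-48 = 47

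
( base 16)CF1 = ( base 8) 6361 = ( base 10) 3313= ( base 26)4nb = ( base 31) 3DR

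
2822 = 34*83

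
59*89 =5251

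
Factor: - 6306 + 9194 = 2888= 2^3*19^2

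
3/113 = 3/113 = 0.03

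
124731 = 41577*3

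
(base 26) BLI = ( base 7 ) 32216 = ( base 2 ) 1111101000000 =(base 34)6va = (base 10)8000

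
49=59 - 10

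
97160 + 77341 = 174501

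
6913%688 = 33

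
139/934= 139/934 = 0.15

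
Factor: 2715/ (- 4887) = -5/9 = -  3^(-2)*5^1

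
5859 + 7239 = 13098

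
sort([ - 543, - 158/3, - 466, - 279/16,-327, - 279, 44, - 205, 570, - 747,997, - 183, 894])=[-747, - 543, - 466, - 327,  -  279, - 205, - 183, - 158/3, - 279/16,  44,570, 894, 997 ]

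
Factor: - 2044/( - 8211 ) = 2^2 * 3^( -1)*17^( - 1 )*23^(-1 )*73^1 = 292/1173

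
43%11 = 10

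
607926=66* 9211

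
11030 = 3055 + 7975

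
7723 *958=7398634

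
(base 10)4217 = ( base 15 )13B2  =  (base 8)10171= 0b1000001111001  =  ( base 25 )6ih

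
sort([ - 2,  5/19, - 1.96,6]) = [ - 2, - 1.96,5/19,6 ]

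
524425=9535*55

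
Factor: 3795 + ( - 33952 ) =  - 30157 = - 53^1*569^1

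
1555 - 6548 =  - 4993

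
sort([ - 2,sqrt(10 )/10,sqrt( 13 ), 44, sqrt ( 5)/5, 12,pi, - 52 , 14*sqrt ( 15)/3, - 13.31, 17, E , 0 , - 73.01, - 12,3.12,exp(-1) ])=[ - 73.01, -52,  -  13.31,-12 , -2,  0,sqrt( 10)/10, exp( - 1),  sqrt(5)/5,E, 3.12, pi , sqrt( 13), 12,  17,14*sqrt( 15)/3,  44 ] 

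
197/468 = 197/468= 0.42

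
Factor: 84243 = 3^1*28081^1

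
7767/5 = 1553  +  2/5 = 1553.40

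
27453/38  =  27453/38=   722.45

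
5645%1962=1721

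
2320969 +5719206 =8040175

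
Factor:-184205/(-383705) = 277^1 * 577^( - 1)  =  277/577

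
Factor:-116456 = -2^3 * 14557^1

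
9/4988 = 9/4988 = 0.00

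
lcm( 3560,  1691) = 67640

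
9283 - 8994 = 289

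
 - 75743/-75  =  75743/75 = 1009.91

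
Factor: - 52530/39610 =  -  309/233=- 3^1*  103^1*233^( - 1)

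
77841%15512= 281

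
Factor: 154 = 2^1 * 7^1*11^1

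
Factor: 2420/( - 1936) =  - 2^(-2 )*5^1 = -5/4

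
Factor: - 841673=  - 7^2 * 89^1 *193^1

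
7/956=7/956=0.01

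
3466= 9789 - 6323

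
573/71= 573/71 = 8.07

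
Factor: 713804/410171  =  2^2*7^1 * 13^1*37^1*53^1*410171^( - 1 ) 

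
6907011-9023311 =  - 2116300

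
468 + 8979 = 9447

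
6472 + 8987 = 15459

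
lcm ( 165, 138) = 7590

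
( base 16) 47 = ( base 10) 71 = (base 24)2N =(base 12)5b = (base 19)3E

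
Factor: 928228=2^2*7^1*33151^1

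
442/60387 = 442/60387 = 0.01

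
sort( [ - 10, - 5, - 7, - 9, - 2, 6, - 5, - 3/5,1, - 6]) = [ - 10,-9, - 7, - 6, - 5,  -  5, -2, - 3/5  ,  1, 6]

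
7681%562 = 375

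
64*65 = 4160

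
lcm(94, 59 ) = 5546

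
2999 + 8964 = 11963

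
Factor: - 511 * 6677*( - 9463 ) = 32287254461 = 7^1 * 11^1 *73^1*607^1 * 9463^1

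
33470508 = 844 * 39657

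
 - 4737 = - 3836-901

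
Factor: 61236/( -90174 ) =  - 1458/2147 =- 2^1*3^6 * 19^ ( - 1)* 113^( - 1)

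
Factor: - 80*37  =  -2^4 * 5^1*37^1 = -  2960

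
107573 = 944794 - 837221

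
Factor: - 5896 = - 2^3 * 11^1*67^1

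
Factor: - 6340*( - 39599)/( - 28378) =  - 17932690/2027  =  - 2^1 * 5^1*317^1*2027^ ( - 1)*5657^1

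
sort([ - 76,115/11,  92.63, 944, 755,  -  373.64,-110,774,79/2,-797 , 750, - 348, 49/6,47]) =[ - 797,-373.64, - 348,-110, - 76 , 49/6, 115/11,79/2, 47, 92.63,750, 755, 774 , 944]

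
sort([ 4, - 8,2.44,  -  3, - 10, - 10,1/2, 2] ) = [  -  10, - 10, - 8 ,- 3 , 1/2,2, 2.44,4]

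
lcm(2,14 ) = 14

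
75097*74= 5557178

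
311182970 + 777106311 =1088289281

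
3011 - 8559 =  - 5548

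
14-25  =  - 11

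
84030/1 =84030 = 84030.00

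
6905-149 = 6756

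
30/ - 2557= -30/2557 = - 0.01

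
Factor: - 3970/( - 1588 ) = 5/2 = 2^( - 1)*5^1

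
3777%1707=363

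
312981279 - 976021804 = - 663040525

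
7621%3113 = 1395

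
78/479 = 78/479 = 0.16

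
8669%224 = 157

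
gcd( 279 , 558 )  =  279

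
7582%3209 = 1164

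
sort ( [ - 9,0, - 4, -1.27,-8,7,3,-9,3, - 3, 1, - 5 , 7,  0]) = [ - 9,- 9, - 8 ,-5, -4, - 3, - 1.27,  0,0,1,3, 3,7,7]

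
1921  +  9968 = 11889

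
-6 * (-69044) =414264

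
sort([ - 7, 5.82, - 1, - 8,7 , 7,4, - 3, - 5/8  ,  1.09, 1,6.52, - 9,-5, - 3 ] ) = [ - 9, - 8, - 7, - 5, - 3 , - 3, - 1, - 5/8, 1, 1.09,4, 5.82,6.52,  7, 7 ]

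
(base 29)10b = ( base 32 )QK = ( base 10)852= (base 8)1524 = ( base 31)RF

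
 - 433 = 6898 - 7331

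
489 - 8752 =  - 8263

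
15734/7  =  15734/7 =2247.71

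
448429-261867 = 186562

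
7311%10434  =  7311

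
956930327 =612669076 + 344261251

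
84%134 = 84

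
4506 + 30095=34601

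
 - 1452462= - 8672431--7219969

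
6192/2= 3096=3096.00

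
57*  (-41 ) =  - 2337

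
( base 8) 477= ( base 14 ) 18B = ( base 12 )227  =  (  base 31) A9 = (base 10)319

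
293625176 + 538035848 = 831661024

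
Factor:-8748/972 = - 3^2 = -  9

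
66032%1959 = 1385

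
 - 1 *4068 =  - 4068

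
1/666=1/666 = 0.00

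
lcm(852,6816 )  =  6816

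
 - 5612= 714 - 6326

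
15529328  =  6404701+9124627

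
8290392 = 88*94209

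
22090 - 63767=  - 41677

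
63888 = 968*66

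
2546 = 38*67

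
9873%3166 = 375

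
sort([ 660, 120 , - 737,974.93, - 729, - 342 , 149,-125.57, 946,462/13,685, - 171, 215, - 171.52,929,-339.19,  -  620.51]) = [ - 737,-729,-620.51, - 342, - 339.19,-171.52, - 171, - 125.57, 462/13,120,149, 215,660, 685,929,946, 974.93]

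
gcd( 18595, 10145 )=5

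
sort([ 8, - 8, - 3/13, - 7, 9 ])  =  [ - 8,- 7, - 3/13, 8 , 9]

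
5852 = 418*14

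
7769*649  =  5042081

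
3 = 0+3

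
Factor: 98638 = 2^1*149^1*331^1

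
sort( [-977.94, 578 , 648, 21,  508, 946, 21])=[ -977.94, 21 , 21, 508, 578, 648,946]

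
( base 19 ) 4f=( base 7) 160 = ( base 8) 133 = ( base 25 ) 3g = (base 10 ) 91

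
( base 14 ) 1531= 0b111010110111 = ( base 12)221b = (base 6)25235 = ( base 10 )3767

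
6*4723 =28338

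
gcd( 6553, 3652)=1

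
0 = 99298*0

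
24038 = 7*3434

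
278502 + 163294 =441796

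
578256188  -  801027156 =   -  222770968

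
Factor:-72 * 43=-3096= - 2^3*3^2*43^1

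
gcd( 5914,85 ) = 1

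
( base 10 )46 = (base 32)1E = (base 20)26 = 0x2e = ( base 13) 37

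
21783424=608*35828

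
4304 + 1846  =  6150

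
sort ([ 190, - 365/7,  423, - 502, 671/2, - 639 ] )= [ -639, - 502, - 365/7, 190 , 671/2,  423]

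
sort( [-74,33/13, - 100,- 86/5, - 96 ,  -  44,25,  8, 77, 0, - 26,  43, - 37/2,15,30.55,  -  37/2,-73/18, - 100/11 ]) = [ - 100,  -  96, - 74, - 44, - 26, - 37/2, - 37/2 , - 86/5, - 100/11, - 73/18,0, 33/13, 8,15,25, 30.55 , 43, 77 ] 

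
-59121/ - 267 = 221+38/89  =  221.43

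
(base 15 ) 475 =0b1111110010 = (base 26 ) 1CM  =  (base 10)1010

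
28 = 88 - 60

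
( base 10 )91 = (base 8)133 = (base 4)1123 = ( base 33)2P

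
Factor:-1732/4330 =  - 2/5 = - 2^1*5^(-1 )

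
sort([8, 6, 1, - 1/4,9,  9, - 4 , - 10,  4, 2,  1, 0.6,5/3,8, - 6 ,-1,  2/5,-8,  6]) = [-10,-8,-6,-4,-1 ,  -  1/4,2/5,0.6,  1 , 1,5/3,2,  4,6, 6,8,8 , 9, 9] 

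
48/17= 48/17 = 2.82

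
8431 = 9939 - 1508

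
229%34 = 25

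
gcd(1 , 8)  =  1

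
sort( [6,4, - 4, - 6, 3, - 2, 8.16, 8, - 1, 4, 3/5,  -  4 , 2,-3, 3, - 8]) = [ - 8, - 6 , - 4,- 4,-3,-2, - 1, 3/5, 2, 3,3, 4,  4 , 6, 8  ,  8.16] 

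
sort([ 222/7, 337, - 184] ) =[-184, 222/7,337] 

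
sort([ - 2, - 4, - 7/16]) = [ - 4, - 2, - 7/16 ]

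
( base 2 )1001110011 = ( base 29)li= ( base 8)1163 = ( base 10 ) 627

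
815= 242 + 573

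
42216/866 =21108/433  =  48.75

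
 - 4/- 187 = 4/187 = 0.02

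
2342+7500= 9842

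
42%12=6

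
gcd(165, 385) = 55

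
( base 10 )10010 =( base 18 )1cg2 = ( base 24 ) H92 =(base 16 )271A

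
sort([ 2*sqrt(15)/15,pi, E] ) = [ 2*sqrt(15)/15, E,pi]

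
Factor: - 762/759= - 254/253 = -2^1*11^ ( - 1)*23^(-1)*127^1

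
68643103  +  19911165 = 88554268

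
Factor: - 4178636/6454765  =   - 2^2*5^( - 1)*7^1*11^1*373^( - 1)*  3461^( - 1 )*13567^1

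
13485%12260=1225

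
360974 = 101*3574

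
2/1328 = 1/664 = 0.00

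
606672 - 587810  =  18862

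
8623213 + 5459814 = 14083027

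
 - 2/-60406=1/30203 =0.00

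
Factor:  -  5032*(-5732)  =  28843424 = 2^5*17^1*37^1*1433^1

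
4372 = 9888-5516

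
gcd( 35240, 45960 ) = 40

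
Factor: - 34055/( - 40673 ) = 5^1*7^2*89^( - 1) * 139^1*457^(-1)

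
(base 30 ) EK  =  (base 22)k0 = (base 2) 110111000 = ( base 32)DO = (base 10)440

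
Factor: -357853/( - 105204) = 449/132 = 2^( - 2)*3^( - 1)*11^( - 1)*449^1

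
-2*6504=  -  13008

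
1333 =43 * 31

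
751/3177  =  751/3177 =0.24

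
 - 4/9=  - 1+5/9 = -0.44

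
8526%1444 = 1306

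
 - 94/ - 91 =1 +3/91 = 1.03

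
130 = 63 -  -67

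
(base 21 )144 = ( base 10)529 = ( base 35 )F4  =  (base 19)18g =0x211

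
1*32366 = 32366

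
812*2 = 1624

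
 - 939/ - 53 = 939/53  =  17.72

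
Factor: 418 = 2^1*11^1*19^1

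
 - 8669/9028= - 1 + 359/9028  =  - 0.96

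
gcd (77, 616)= 77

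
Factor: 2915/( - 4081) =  - 5^1*7^( - 1) = -5/7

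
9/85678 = 9/85678 = 0.00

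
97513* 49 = 4778137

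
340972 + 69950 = 410922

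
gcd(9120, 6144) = 96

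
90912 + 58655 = 149567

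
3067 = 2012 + 1055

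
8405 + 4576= 12981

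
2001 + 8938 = 10939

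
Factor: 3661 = 7^1*523^1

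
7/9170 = 1/1310 = 0.00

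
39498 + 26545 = 66043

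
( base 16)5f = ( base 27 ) 3e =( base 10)95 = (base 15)65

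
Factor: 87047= 61^1*1427^1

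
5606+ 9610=15216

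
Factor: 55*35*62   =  119350= 2^1 *5^2 *7^1*11^1*31^1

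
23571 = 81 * 291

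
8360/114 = 73 + 1/3 = 73.33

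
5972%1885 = 317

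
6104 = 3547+2557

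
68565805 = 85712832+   -  17147027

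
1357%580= 197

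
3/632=3/632 = 0.00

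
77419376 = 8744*8854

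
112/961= 112/961 = 0.12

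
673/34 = 673/34 = 19.79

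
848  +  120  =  968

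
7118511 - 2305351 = 4813160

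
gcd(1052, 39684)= 4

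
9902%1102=1086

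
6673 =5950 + 723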